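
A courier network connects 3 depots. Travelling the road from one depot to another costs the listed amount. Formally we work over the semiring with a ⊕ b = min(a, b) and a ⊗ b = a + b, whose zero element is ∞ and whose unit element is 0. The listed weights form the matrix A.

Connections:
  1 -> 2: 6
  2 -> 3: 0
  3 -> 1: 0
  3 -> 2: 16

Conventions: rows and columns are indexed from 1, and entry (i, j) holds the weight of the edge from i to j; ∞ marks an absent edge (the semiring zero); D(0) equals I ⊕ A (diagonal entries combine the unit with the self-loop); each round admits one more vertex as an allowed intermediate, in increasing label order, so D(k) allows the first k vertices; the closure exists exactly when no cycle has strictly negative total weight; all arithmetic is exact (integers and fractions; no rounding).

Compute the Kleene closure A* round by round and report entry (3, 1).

D(0):
  [0, 6, ∞]
  [∞, 0, 0]
  [0, 16, 0]
D(1):
  [0, 6, ∞]
  [∞, 0, 0]
  [0, 6, 0]
D(2):
  [0, 6, 6]
  [∞, 0, 0]
  [0, 6, 0]
D(3):
  [0, 6, 6]
  [0, 0, 0]
  [0, 6, 0]
Answer: A*[3][1] = 0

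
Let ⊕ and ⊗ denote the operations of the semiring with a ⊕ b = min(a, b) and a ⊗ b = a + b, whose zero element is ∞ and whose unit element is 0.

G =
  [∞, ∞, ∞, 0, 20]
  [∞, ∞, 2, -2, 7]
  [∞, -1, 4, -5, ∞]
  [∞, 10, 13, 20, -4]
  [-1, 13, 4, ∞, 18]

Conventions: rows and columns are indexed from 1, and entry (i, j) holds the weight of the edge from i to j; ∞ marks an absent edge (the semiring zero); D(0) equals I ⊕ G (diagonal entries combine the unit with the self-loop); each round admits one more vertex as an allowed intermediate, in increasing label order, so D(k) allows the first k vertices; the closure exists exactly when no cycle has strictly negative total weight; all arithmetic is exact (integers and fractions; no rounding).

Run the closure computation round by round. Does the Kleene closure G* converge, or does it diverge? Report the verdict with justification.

D(0):
  [0, ∞, ∞, 0, 20]
  [∞, 0, 2, -2, 7]
  [∞, -1, 0, -5, ∞]
  [∞, 10, 13, 0, -4]
  [-1, 13, 4, ∞, 0]
D(1):
  [0, ∞, ∞, 0, 20]
  [∞, 0, 2, -2, 7]
  [∞, -1, 0, -5, ∞]
  [∞, 10, 13, 0, -4]
  [-1, 13, 4, -1, 0]
D(2):
  [0, ∞, ∞, 0, 20]
  [∞, 0, 2, -2, 7]
  [∞, -1, 0, -5, 6]
  [∞, 10, 12, 0, -4]
  [-1, 13, 4, -1, 0]
D(3):
  [0, ∞, ∞, 0, 20]
  [∞, 0, 2, -3, 7]
  [∞, -1, 0, -5, 6]
  [∞, 10, 12, 0, -4]
  [-1, 3, 4, -1, 0]
Detection: at round 4, diagonal entry (5, 5) turns strictly negative.
Key observation: the cycle 5->1->4->5 has total weight (-1) + 0 + (-4), which is strictly negative.
Answer: DIVERGES — negative cycle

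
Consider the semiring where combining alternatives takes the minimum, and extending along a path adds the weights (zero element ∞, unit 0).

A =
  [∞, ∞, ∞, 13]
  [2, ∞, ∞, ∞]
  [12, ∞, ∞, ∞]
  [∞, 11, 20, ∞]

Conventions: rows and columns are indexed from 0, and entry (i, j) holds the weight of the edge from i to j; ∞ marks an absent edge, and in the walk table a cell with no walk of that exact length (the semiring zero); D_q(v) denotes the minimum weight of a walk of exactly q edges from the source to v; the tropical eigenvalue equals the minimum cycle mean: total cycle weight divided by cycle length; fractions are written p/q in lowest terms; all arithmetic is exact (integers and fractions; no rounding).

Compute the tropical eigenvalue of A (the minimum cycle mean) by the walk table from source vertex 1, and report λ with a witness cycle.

q=0: [∞, 0, ∞, ∞]
q=1: [2, ∞, ∞, ∞]
q=2: [∞, ∞, ∞, 15]
q=3: [∞, 26, 35, ∞]
q=4: [28, ∞, ∞, ∞]
Optimal cycle mean attained by: cycle 0->3->1->0, total 13 + 11 + 2, length 3.
Answer: λ = 26/3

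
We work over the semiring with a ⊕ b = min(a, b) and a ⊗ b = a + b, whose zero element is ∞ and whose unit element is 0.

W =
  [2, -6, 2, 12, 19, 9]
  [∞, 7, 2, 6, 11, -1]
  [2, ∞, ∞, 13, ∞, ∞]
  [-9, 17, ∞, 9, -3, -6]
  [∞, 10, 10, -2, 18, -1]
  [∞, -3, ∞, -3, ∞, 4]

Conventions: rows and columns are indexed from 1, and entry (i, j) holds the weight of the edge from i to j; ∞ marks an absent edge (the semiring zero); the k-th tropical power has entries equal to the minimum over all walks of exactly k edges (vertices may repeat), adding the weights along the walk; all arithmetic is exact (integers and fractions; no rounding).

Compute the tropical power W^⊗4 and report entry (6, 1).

W^⊗2:
  [3, -4, -4, 0, 5, -7]
  [-3, -4, 9, -4, 3, 0]
  [4, -4, 4, 14, 10, 7]
  [-7, -15, -7, -9, 6, -4]
  [-11, -4, 12, -4, -5, -8]
  [-12, 1, -1, 1, -6, -9]
W^⊗3:
  [-9, -10, -2, -10, -3, -6]
  [-13, -9, -2, -3, -7, -10]
  [5, -2, -2, 2, 7, -5]
  [-18, -13, -13, -9, -12, -16]
  [-13, -17, -9, -11, -7, -10]
  [-10, -18, -10, -12, -2, -7]
W^⊗4:
  [-19, -15, -8, -9, -13, -16]
  [-12, -19, -11, -13, -6, -10]
  [-7, -8, 0, -8, -1, -4]
  [-18, -24, -16, -19, -12, -15]
  [-20, -19, -15, -13, -14, -18]
  [-21, -16, -16, -12, -15, -19]
Key observation: the optimum is the walk 6->4->6->4->1, with weight (-3) + (-6) + (-3) + (-9) = -21.
Optimal value attained by: walk 6->4->6->4->1.
Answer: (W^⊗4)[6][1] = -21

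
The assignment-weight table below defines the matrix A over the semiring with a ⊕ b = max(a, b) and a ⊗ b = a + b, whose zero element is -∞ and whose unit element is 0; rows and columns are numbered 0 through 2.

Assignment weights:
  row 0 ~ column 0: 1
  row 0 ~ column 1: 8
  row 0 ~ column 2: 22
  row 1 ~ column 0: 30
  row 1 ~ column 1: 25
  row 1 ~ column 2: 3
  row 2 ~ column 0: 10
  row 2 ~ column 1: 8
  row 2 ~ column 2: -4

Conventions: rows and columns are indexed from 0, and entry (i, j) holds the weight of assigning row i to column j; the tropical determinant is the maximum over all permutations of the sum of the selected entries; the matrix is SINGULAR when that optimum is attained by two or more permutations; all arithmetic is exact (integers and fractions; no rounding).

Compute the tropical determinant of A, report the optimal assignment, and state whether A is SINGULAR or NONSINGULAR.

σ = (0, 1, 2): 1 + 25 + (-4) = 22
σ = (0, 2, 1): 1 + 3 + 8 = 12
σ = (1, 0, 2): 8 + 30 + (-4) = 34
σ = (1, 2, 0): 8 + 3 + 10 = 21
σ = (2, 0, 1): 22 + 30 + 8 = 60
σ = (2, 1, 0): 22 + 25 + 10 = 57
Optimal value attained by: σ = (2, 0, 1).
Answer: det⊕(A) = 60; verdict: NONSINGULAR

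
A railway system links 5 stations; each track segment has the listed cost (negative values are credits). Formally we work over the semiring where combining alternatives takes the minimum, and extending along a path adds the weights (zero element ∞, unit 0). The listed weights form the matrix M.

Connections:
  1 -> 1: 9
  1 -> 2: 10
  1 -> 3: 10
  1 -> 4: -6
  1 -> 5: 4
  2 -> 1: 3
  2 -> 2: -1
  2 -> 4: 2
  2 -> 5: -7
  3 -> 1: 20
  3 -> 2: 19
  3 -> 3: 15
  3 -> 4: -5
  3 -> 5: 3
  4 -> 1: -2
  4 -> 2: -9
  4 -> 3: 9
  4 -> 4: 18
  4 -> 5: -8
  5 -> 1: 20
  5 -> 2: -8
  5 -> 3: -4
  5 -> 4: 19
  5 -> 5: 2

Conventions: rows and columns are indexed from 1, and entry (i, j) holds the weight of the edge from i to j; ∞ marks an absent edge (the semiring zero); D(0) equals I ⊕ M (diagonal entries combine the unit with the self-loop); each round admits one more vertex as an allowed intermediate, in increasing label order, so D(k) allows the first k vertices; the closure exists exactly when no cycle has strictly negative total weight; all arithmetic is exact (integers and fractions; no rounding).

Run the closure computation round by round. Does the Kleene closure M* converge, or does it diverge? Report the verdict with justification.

Detection: at round 0, diagonal entry (2, 2) turns strictly negative.
Key observation: the cycle 2->2 has total weight (-1), which is strictly negative.
Answer: DIVERGES — negative cycle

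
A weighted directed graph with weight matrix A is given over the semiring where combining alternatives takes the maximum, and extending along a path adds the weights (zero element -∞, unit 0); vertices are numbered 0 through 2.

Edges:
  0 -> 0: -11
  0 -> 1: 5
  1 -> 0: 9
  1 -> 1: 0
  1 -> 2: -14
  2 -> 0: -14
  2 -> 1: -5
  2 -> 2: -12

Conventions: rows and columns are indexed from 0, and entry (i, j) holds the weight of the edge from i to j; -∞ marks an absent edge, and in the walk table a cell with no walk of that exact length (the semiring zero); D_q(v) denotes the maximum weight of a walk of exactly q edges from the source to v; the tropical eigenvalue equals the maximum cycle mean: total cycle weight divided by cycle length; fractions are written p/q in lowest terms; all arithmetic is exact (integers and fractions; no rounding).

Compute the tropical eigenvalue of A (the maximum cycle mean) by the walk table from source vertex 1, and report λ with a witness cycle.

q=0: [-∞, 0, -∞]
q=1: [9, 0, -14]
q=2: [9, 14, -14]
q=3: [23, 14, 0]
Optimal cycle mean attained by: cycle 0->1->0, total 5 + 9, length 2.
Answer: λ = 7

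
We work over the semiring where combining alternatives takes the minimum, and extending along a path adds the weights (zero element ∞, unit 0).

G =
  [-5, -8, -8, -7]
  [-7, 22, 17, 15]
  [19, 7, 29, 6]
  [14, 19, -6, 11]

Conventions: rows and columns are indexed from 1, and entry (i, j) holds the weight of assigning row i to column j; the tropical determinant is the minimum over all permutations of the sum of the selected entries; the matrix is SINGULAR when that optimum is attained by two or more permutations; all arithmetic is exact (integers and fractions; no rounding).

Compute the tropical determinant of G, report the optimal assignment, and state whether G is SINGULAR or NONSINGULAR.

σ = (1, 2, 3, 4): (-5) + 22 + 29 + 11 = 57
σ = (1, 2, 4, 3): (-5) + 22 + 6 + (-6) = 17
σ = (1, 3, 2, 4): (-5) + 17 + 7 + 11 = 30
σ = (1, 3, 4, 2): (-5) + 17 + 6 + 19 = 37
σ = (1, 4, 2, 3): (-5) + 15 + 7 + (-6) = 11
σ = (1, 4, 3, 2): (-5) + 15 + 29 + 19 = 58
σ = (2, 1, 3, 4): (-8) + (-7) + 29 + 11 = 25
σ = (2, 1, 4, 3): (-8) + (-7) + 6 + (-6) = -15
σ = (2, 3, 1, 4): (-8) + 17 + 19 + 11 = 39
σ = (2, 3, 4, 1): (-8) + 17 + 6 + 14 = 29
σ = (2, 4, 1, 3): (-8) + 15 + 19 + (-6) = 20
σ = (2, 4, 3, 1): (-8) + 15 + 29 + 14 = 50
σ = (3, 1, 2, 4): (-8) + (-7) + 7 + 11 = 3
σ = (3, 1, 4, 2): (-8) + (-7) + 6 + 19 = 10
σ = (3, 2, 1, 4): (-8) + 22 + 19 + 11 = 44
σ = (3, 2, 4, 1): (-8) + 22 + 6 + 14 = 34
σ = (3, 4, 1, 2): (-8) + 15 + 19 + 19 = 45
σ = (3, 4, 2, 1): (-8) + 15 + 7 + 14 = 28
σ = (4, 1, 2, 3): (-7) + (-7) + 7 + (-6) = -13
σ = (4, 1, 3, 2): (-7) + (-7) + 29 + 19 = 34
σ = (4, 2, 1, 3): (-7) + 22 + 19 + (-6) = 28
σ = (4, 2, 3, 1): (-7) + 22 + 29 + 14 = 58
σ = (4, 3, 1, 2): (-7) + 17 + 19 + 19 = 48
σ = (4, 3, 2, 1): (-7) + 17 + 7 + 14 = 31
Optimal value attained by: σ = (2, 1, 4, 3).
Answer: det⊕(G) = -15; verdict: NONSINGULAR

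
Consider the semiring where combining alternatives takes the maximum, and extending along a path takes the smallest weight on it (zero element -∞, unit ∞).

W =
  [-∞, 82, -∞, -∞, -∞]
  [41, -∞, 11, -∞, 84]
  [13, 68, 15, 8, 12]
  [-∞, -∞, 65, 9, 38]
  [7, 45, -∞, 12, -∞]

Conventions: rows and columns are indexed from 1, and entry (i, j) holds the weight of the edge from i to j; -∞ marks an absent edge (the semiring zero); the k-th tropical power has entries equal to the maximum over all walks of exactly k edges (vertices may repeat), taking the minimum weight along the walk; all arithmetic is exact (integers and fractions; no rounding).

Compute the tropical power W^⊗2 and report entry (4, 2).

W^⊗2:
  [41, -∞, 11, -∞, 82]
  [11, 45, 11, 12, 11]
  [41, 15, 15, 12, 68]
  [13, 65, 15, 12, 12]
  [41, 7, 12, 9, 45]
Key observation: the optimum is the walk 4->3->2, with weight 65 min 68 = 65.
Optimal value attained by: walk 4->3->2.
Answer: (W^⊗2)[4][2] = 65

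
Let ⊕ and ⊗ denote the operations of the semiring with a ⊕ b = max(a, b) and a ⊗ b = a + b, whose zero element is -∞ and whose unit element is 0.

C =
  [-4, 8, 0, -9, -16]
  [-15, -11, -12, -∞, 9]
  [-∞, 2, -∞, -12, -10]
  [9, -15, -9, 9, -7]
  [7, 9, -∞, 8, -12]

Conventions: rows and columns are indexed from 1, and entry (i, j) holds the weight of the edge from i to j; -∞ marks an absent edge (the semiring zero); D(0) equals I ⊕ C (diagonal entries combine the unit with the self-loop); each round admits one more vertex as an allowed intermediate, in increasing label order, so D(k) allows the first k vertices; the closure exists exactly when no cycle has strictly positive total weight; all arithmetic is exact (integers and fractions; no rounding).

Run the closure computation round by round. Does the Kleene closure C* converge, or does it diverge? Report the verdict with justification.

Detection: at round 0, diagonal entry (4, 4) turns strictly positive.
Key observation: the cycle 4->4 has total weight 9, which is strictly positive.
Answer: DIVERGES — positive cycle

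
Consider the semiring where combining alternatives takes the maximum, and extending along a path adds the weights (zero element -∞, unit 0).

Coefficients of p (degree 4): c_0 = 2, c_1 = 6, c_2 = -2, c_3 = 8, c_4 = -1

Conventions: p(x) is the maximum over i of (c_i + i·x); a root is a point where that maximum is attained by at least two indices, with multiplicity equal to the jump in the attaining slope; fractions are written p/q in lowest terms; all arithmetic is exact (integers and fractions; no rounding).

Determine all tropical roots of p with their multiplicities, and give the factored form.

hull edge (i=0, c=2) to (i=1, c=6): slope 4, span 1
hull edge (i=1, c=6) to (i=3, c=8): slope 1, span 2
hull edge (i=3, c=8) to (i=4, c=-1): slope -9, span 1
Factored form: p(x) = -1 ⊗ (x ⊕ (-4)) ⊗ (x ⊕ (-1)) ⊗ (x ⊕ (-1)) ⊗ (x ⊕ 9)
Answer: roots = -4 (mult 1), -1 (mult 2), 9 (mult 1)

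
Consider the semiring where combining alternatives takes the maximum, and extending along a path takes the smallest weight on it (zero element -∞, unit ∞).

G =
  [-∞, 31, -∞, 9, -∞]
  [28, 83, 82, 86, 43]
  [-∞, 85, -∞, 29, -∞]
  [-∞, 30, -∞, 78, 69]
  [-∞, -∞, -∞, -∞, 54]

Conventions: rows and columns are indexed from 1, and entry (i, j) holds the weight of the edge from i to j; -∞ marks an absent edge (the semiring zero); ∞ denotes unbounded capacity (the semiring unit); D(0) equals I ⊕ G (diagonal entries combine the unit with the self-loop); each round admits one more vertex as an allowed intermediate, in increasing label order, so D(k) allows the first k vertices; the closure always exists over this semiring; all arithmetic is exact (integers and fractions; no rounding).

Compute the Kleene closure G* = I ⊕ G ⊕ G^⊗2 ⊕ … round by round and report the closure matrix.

D(0):
  [∞, 31, -∞, 9, -∞]
  [28, ∞, 82, 86, 43]
  [-∞, 85, ∞, 29, -∞]
  [-∞, 30, -∞, ∞, 69]
  [-∞, -∞, -∞, -∞, ∞]
D(1):
  [∞, 31, -∞, 9, -∞]
  [28, ∞, 82, 86, 43]
  [-∞, 85, ∞, 29, -∞]
  [-∞, 30, -∞, ∞, 69]
  [-∞, -∞, -∞, -∞, ∞]
D(2):
  [∞, 31, 31, 31, 31]
  [28, ∞, 82, 86, 43]
  [28, 85, ∞, 85, 43]
  [28, 30, 30, ∞, 69]
  [-∞, -∞, -∞, -∞, ∞]
D(3):
  [∞, 31, 31, 31, 31]
  [28, ∞, 82, 86, 43]
  [28, 85, ∞, 85, 43]
  [28, 30, 30, ∞, 69]
  [-∞, -∞, -∞, -∞, ∞]
D(4):
  [∞, 31, 31, 31, 31]
  [28, ∞, 82, 86, 69]
  [28, 85, ∞, 85, 69]
  [28, 30, 30, ∞, 69]
  [-∞, -∞, -∞, -∞, ∞]
D(5):
  [∞, 31, 31, 31, 31]
  [28, ∞, 82, 86, 69]
  [28, 85, ∞, 85, 69]
  [28, 30, 30, ∞, 69]
  [-∞, -∞, -∞, -∞, ∞]
Answer: G* = [[∞, 31, 31, 31, 31], [28, ∞, 82, 86, 69], [28, 85, ∞, 85, 69], [28, 30, 30, ∞, 69], [-∞, -∞, -∞, -∞, ∞]]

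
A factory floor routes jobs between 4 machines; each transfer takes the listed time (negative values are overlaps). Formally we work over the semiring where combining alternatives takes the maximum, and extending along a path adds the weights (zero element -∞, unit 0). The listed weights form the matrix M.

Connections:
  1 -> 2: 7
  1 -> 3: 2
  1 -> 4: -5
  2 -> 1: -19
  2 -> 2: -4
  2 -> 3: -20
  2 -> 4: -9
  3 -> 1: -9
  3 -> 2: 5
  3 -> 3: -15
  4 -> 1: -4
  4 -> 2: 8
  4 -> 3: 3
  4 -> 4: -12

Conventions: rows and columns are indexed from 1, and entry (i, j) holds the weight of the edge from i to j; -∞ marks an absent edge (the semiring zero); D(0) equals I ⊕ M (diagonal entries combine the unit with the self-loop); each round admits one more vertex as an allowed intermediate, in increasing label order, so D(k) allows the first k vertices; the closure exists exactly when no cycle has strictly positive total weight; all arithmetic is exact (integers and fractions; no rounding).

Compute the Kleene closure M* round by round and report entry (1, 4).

D(0):
  [0, 7, 2, -5]
  [-19, 0, -20, -9]
  [-9, 5, 0, -∞]
  [-4, 8, 3, 0]
D(1):
  [0, 7, 2, -5]
  [-19, 0, -17, -9]
  [-9, 5, 0, -14]
  [-4, 8, 3, 0]
D(2):
  [0, 7, 2, -2]
  [-19, 0, -17, -9]
  [-9, 5, 0, -4]
  [-4, 8, 3, 0]
D(3):
  [0, 7, 2, -2]
  [-19, 0, -17, -9]
  [-9, 5, 0, -4]
  [-4, 8, 3, 0]
D(4):
  [0, 7, 2, -2]
  [-13, 0, -6, -9]
  [-8, 5, 0, -4]
  [-4, 8, 3, 0]
Answer: M*[1][4] = -2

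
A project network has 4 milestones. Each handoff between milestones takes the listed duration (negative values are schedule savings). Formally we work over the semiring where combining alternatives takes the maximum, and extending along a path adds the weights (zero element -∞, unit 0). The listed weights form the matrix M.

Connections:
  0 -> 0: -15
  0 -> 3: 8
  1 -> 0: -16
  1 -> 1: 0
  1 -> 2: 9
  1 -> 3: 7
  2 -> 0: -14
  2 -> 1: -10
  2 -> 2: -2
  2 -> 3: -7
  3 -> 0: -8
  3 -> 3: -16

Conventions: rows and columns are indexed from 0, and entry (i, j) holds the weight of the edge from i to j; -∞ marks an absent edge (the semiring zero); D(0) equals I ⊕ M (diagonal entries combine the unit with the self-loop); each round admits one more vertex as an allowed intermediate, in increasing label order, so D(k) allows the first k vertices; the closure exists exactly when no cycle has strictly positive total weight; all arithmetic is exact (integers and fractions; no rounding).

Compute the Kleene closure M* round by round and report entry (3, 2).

D(0):
  [0, -∞, -∞, 8]
  [-16, 0, 9, 7]
  [-14, -10, 0, -7]
  [-8, -∞, -∞, 0]
D(1):
  [0, -∞, -∞, 8]
  [-16, 0, 9, 7]
  [-14, -10, 0, -6]
  [-8, -∞, -∞, 0]
D(2):
  [0, -∞, -∞, 8]
  [-16, 0, 9, 7]
  [-14, -10, 0, -3]
  [-8, -∞, -∞, 0]
D(3):
  [0, -∞, -∞, 8]
  [-5, 0, 9, 7]
  [-14, -10, 0, -3]
  [-8, -∞, -∞, 0]
D(4):
  [0, -∞, -∞, 8]
  [-1, 0, 9, 7]
  [-11, -10, 0, -3]
  [-8, -∞, -∞, 0]
Answer: M*[3][2] = -∞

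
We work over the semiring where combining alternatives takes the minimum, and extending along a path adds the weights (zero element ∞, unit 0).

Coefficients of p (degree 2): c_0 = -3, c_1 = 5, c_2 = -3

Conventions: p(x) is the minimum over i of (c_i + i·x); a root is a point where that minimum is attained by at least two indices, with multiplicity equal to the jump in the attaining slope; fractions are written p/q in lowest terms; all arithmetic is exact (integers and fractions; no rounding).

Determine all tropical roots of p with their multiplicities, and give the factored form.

hull edge (i=0, c=-3) to (i=2, c=-3): slope 0, span 2
Factored form: p(x) = -3 ⊗ (x ⊕ 0) ⊗ (x ⊕ 0)
Answer: roots = 0 (mult 2)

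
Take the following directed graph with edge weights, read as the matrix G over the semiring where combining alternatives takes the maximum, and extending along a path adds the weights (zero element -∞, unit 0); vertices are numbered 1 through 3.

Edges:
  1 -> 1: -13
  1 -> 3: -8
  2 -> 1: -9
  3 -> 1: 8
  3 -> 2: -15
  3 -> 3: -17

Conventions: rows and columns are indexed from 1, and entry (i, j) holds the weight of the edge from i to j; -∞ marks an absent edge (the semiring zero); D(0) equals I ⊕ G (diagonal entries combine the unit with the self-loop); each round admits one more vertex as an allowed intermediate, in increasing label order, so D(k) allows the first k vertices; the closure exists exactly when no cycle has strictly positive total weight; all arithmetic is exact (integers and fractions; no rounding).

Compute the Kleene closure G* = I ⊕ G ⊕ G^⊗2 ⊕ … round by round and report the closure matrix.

D(0):
  [0, -∞, -8]
  [-9, 0, -∞]
  [8, -15, 0]
D(1):
  [0, -∞, -8]
  [-9, 0, -17]
  [8, -15, 0]
D(2):
  [0, -∞, -8]
  [-9, 0, -17]
  [8, -15, 0]
D(3):
  [0, -23, -8]
  [-9, 0, -17]
  [8, -15, 0]
Answer: G* = [[0, -23, -8], [-9, 0, -17], [8, -15, 0]]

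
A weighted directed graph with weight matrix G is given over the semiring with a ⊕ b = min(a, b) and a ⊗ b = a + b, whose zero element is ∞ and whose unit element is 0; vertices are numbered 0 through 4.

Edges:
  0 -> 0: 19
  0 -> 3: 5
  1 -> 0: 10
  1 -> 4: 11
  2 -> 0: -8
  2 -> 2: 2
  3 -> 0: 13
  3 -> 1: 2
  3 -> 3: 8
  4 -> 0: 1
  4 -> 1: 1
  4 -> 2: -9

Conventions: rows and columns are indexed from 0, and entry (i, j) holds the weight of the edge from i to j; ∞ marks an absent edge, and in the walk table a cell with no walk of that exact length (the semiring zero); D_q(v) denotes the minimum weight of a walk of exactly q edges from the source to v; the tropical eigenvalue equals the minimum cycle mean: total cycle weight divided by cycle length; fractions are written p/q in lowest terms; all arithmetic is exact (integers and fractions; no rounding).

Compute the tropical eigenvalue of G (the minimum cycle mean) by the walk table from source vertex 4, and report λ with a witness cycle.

q=0: [∞, ∞, ∞, ∞, 0]
q=1: [1, 1, -9, ∞, ∞]
q=2: [-17, ∞, -7, 6, 12]
q=3: [-15, 8, -5, -12, ∞]
q=4: [-13, -10, -3, -10, 19]
q=5: [-11, -8, -1, -8, 1]
Optimal cycle mean attained by: cycle 0->3->1->4->2->0, total 5 + 2 + 11 + (-9) + (-8), length 5.
Answer: λ = 1/5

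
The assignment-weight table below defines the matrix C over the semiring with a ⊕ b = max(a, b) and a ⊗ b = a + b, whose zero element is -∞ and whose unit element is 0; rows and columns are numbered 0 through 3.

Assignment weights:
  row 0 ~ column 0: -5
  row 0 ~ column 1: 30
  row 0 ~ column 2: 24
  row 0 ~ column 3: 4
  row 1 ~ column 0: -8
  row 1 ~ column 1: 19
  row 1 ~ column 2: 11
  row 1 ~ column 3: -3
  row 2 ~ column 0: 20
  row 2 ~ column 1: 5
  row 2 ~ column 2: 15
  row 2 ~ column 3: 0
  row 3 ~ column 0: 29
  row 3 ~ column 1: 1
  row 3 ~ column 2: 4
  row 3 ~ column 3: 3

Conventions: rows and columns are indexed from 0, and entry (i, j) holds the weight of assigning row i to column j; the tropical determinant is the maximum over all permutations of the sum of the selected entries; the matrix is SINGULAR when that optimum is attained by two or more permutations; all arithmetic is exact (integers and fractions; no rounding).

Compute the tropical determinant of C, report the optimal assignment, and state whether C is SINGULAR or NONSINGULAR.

σ = (0, 1, 2, 3): (-5) + 19 + 15 + 3 = 32
σ = (0, 1, 3, 2): (-5) + 19 + 0 + 4 = 18
σ = (0, 2, 1, 3): (-5) + 11 + 5 + 3 = 14
σ = (0, 2, 3, 1): (-5) + 11 + 0 + 1 = 7
σ = (0, 3, 1, 2): (-5) + (-3) + 5 + 4 = 1
σ = (0, 3, 2, 1): (-5) + (-3) + 15 + 1 = 8
σ = (1, 0, 2, 3): 30 + (-8) + 15 + 3 = 40
σ = (1, 0, 3, 2): 30 + (-8) + 0 + 4 = 26
σ = (1, 2, 0, 3): 30 + 11 + 20 + 3 = 64
σ = (1, 2, 3, 0): 30 + 11 + 0 + 29 = 70
σ = (1, 3, 0, 2): 30 + (-3) + 20 + 4 = 51
σ = (1, 3, 2, 0): 30 + (-3) + 15 + 29 = 71
σ = (2, 0, 1, 3): 24 + (-8) + 5 + 3 = 24
σ = (2, 0, 3, 1): 24 + (-8) + 0 + 1 = 17
σ = (2, 1, 0, 3): 24 + 19 + 20 + 3 = 66
σ = (2, 1, 3, 0): 24 + 19 + 0 + 29 = 72
σ = (2, 3, 0, 1): 24 + (-3) + 20 + 1 = 42
σ = (2, 3, 1, 0): 24 + (-3) + 5 + 29 = 55
σ = (3, 0, 1, 2): 4 + (-8) + 5 + 4 = 5
σ = (3, 0, 2, 1): 4 + (-8) + 15 + 1 = 12
σ = (3, 1, 0, 2): 4 + 19 + 20 + 4 = 47
σ = (3, 1, 2, 0): 4 + 19 + 15 + 29 = 67
σ = (3, 2, 0, 1): 4 + 11 + 20 + 1 = 36
σ = (3, 2, 1, 0): 4 + 11 + 5 + 29 = 49
Optimal value attained by: σ = (2, 1, 3, 0).
Answer: det⊕(C) = 72; verdict: NONSINGULAR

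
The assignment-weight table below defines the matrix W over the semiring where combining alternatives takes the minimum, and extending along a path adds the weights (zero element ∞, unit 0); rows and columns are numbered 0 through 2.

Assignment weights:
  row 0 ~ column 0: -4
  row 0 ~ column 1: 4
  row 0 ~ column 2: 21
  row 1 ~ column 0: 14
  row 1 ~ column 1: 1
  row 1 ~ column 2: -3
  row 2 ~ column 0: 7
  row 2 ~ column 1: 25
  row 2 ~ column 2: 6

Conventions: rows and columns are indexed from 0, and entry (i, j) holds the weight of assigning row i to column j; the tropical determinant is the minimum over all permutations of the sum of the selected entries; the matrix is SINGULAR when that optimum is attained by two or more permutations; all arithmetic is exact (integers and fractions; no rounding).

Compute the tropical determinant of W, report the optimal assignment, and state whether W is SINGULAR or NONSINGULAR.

σ = (0, 1, 2): (-4) + 1 + 6 = 3
σ = (0, 2, 1): (-4) + (-3) + 25 = 18
σ = (1, 0, 2): 4 + 14 + 6 = 24
σ = (1, 2, 0): 4 + (-3) + 7 = 8
σ = (2, 0, 1): 21 + 14 + 25 = 60
σ = (2, 1, 0): 21 + 1 + 7 = 29
Optimal value attained by: σ = (0, 1, 2).
Answer: det⊕(W) = 3; verdict: NONSINGULAR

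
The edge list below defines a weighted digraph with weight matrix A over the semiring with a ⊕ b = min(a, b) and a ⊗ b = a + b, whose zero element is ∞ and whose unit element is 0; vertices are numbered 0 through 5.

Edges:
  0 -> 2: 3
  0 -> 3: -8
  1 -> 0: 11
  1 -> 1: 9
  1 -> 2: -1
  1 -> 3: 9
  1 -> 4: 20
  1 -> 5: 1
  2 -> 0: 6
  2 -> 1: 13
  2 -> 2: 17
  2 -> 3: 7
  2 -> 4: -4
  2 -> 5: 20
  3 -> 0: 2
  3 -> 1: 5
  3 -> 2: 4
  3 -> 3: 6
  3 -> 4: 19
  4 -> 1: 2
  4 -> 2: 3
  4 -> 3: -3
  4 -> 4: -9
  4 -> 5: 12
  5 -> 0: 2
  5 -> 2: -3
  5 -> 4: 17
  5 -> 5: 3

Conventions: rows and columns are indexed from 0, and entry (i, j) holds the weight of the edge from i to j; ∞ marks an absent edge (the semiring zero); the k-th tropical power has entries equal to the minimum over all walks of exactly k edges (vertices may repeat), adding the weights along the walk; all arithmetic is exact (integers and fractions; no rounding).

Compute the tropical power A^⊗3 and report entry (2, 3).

A^⊗2:
  [-6, -3, -4, -2, -1, 23]
  [3, 12, -2, 3, -5, 4]
  [9, -2, -1, -7, -13, 8]
  [8, 11, 4, -6, 0, 6]
  [-1, -7, -6, -12, -18, 3]
  [3, 10, 0, -6, -7, 6]
A^⊗3:
  [0, 1, -4, -14, -10, -2]
  [4, -3, -2, -8, -14, 7]
  [-5, -11, -10, -16, -22, -1]
  [-4, -1, -2, -3, -9, 9]
  [-10, -16, -15, -21, -27, -6]
  [-4, -5, -4, -10, -16, 5]
Key observation: the optimum is the walk 2->4->4->3, with weight (-4) + (-9) + (-3) = -16.
Optimal value attained by: walk 2->4->4->3.
Answer: (A^⊗3)[2][3] = -16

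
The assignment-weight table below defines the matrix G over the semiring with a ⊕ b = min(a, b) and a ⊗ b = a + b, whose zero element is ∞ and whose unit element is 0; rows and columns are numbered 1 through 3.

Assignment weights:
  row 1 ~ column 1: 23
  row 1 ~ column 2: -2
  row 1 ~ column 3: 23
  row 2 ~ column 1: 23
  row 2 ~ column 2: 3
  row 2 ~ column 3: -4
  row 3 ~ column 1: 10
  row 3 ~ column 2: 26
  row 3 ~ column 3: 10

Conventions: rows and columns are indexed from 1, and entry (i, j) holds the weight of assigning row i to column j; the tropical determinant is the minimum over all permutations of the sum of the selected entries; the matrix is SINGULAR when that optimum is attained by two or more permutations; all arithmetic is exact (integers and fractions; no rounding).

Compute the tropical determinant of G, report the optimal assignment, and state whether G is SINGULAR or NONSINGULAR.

σ = (1, 2, 3): 23 + 3 + 10 = 36
σ = (1, 3, 2): 23 + (-4) + 26 = 45
σ = (2, 1, 3): (-2) + 23 + 10 = 31
σ = (2, 3, 1): (-2) + (-4) + 10 = 4
σ = (3, 1, 2): 23 + 23 + 26 = 72
σ = (3, 2, 1): 23 + 3 + 10 = 36
Optimal value attained by: σ = (2, 3, 1).
Answer: det⊕(G) = 4; verdict: NONSINGULAR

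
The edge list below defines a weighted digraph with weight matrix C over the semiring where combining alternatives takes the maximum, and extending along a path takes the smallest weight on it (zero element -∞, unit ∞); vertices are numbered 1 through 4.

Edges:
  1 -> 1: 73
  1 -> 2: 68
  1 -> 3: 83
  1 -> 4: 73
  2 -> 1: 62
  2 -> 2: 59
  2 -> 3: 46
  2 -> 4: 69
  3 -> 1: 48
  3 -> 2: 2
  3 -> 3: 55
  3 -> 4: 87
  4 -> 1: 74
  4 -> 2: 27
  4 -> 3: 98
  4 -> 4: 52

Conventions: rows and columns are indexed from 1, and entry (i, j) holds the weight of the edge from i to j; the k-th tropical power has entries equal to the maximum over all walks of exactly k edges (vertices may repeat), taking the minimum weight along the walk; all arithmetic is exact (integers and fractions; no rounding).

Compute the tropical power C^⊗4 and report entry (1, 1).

C^⊗2:
  [73, 68, 73, 83]
  [69, 62, 69, 62]
  [74, 48, 87, 55]
  [73, 68, 74, 87]
C^⊗3:
  [74, 68, 83, 73]
  [69, 68, 69, 69]
  [73, 68, 74, 87]
  [74, 68, 87, 74]
C^⊗4:
  [73, 68, 74, 83]
  [69, 68, 69, 69]
  [74, 68, 87, 74]
  [74, 68, 74, 87]
Key observation: the optimum is the walk 1->1->3->4->1, with weight 73 min 83 min 87 min 74 = 73.
Optimal value attained by: walk 1->1->3->4->1.
Answer: (C^⊗4)[1][1] = 73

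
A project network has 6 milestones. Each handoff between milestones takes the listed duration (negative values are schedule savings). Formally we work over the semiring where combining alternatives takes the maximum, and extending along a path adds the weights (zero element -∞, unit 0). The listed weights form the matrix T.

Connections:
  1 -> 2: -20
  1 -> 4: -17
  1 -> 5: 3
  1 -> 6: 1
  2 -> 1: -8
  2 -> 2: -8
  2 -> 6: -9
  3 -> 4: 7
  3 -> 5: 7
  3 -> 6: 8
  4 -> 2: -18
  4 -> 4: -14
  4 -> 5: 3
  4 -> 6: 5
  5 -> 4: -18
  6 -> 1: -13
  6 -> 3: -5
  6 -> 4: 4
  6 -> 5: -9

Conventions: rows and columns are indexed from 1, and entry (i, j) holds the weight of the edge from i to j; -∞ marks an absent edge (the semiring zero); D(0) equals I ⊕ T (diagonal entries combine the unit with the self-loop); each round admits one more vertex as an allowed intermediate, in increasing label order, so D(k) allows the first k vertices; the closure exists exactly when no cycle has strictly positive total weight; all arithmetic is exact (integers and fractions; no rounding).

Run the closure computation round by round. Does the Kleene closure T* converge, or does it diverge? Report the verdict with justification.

D(0):
  [0, -20, -∞, -17, 3, 1]
  [-8, 0, -∞, -∞, -∞, -9]
  [-∞, -∞, 0, 7, 7, 8]
  [-∞, -18, -∞, 0, 3, 5]
  [-∞, -∞, -∞, -18, 0, -∞]
  [-13, -∞, -5, 4, -9, 0]
D(1):
  [0, -20, -∞, -17, 3, 1]
  [-8, 0, -∞, -25, -5, -7]
  [-∞, -∞, 0, 7, 7, 8]
  [-∞, -18, -∞, 0, 3, 5]
  [-∞, -∞, -∞, -18, 0, -∞]
  [-13, -33, -5, 4, -9, 0]
D(2):
  [0, -20, -∞, -17, 3, 1]
  [-8, 0, -∞, -25, -5, -7]
  [-∞, -∞, 0, 7, 7, 8]
  [-26, -18, -∞, 0, 3, 5]
  [-∞, -∞, -∞, -18, 0, -∞]
  [-13, -33, -5, 4, -9, 0]
Detection: at round 3, diagonal entry (6, 6) turns strictly positive.
Key observation: the cycle 6->3->6 has total weight (-5) + 8, which is strictly positive.
Answer: DIVERGES — positive cycle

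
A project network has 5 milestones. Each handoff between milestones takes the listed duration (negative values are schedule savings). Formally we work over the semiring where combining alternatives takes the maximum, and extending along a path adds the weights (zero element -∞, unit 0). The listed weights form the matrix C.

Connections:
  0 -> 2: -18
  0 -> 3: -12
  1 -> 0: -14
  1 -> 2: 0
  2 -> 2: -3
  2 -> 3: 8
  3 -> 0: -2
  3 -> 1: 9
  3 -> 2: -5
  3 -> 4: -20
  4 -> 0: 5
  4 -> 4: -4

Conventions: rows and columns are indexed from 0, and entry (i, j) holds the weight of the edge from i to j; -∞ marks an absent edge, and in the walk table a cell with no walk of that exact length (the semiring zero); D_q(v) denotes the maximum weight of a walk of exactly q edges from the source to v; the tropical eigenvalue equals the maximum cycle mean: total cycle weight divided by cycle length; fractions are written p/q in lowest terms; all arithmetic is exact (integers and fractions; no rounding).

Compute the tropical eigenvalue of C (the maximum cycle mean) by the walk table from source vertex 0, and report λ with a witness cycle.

q=0: [0, -∞, -∞, -∞, -∞]
q=1: [-∞, -∞, -18, -12, -∞]
q=2: [-14, -3, -17, -10, -32]
q=3: [-12, -1, -3, -9, -30]
q=4: [-11, 0, -1, 5, -29]
q=5: [3, 14, 0, 7, -15]
Optimal cycle mean attained by: cycle 1->2->3->1, total 0 + 8 + 9, length 3.
Answer: λ = 17/3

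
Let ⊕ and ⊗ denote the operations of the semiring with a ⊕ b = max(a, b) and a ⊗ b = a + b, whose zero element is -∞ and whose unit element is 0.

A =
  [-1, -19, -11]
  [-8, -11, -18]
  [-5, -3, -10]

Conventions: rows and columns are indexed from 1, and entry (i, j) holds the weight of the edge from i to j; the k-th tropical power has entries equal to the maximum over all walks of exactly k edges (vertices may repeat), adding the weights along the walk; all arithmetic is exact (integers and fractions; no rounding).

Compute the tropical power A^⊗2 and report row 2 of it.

A^⊗2:
  [-2, -14, -12]
  [-9, -21, -19]
  [-6, -13, -16]
Answer: row 2 of A^⊗2 = [-9, -21, -19]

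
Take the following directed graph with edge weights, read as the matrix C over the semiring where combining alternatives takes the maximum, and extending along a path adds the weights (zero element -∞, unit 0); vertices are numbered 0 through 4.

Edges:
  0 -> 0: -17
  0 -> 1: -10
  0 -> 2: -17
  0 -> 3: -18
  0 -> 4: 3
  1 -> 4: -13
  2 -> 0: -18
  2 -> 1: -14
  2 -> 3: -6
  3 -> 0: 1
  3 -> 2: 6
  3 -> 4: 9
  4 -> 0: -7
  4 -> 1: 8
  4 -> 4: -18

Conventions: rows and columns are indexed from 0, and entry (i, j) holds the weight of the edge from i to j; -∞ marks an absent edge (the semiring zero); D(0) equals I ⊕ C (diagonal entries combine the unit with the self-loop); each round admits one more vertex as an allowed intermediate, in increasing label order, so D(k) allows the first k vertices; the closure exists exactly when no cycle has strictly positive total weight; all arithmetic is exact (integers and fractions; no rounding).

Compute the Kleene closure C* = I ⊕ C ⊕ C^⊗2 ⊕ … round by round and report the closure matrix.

D(0):
  [0, -10, -17, -18, 3]
  [-∞, 0, -∞, -∞, -13]
  [-18, -14, 0, -6, -∞]
  [1, -∞, 6, 0, 9]
  [-7, 8, -∞, -∞, 0]
D(1):
  [0, -10, -17, -18, 3]
  [-∞, 0, -∞, -∞, -13]
  [-18, -14, 0, -6, -15]
  [1, -9, 6, 0, 9]
  [-7, 8, -24, -25, 0]
D(2):
  [0, -10, -17, -18, 3]
  [-∞, 0, -∞, -∞, -13]
  [-18, -14, 0, -6, -15]
  [1, -9, 6, 0, 9]
  [-7, 8, -24, -25, 0]
D(3):
  [0, -10, -17, -18, 3]
  [-∞, 0, -∞, -∞, -13]
  [-18, -14, 0, -6, -15]
  [1, -8, 6, 0, 9]
  [-7, 8, -24, -25, 0]
D(4):
  [0, -10, -12, -18, 3]
  [-∞, 0, -∞, -∞, -13]
  [-5, -14, 0, -6, 3]
  [1, -8, 6, 0, 9]
  [-7, 8, -19, -25, 0]
D(5):
  [0, 11, -12, -18, 3]
  [-20, 0, -32, -38, -13]
  [-4, 11, 0, -6, 3]
  [2, 17, 6, 0, 9]
  [-7, 8, -19, -25, 0]
Answer: C* = [[0, 11, -12, -18, 3], [-20, 0, -32, -38, -13], [-4, 11, 0, -6, 3], [2, 17, 6, 0, 9], [-7, 8, -19, -25, 0]]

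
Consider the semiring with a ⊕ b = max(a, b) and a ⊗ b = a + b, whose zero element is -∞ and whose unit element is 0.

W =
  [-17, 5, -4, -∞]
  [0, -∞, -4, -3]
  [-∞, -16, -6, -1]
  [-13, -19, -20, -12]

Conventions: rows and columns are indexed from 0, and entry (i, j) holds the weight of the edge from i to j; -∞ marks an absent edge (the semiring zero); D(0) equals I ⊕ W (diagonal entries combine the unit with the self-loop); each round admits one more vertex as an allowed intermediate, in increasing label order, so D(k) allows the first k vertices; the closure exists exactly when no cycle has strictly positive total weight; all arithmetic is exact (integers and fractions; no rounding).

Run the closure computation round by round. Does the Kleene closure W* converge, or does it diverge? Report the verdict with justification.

D(0):
  [0, 5, -4, -∞]
  [0, 0, -4, -3]
  [-∞, -16, 0, -1]
  [-13, -19, -20, 0]
Detection: at round 1, diagonal entry (1, 1) turns strictly positive.
Key observation: the cycle 1->0->1 has total weight 0 + 5, which is strictly positive.
Answer: DIVERGES — positive cycle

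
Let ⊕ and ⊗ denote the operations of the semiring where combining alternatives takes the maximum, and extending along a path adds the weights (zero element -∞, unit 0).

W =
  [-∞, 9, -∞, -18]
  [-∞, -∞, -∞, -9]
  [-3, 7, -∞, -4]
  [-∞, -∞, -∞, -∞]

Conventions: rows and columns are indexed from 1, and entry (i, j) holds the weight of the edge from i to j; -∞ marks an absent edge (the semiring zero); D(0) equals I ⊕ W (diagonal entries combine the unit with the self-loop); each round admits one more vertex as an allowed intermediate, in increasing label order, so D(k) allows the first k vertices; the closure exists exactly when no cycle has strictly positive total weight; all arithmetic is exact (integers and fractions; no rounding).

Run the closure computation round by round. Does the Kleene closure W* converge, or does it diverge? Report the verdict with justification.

D(0):
  [0, 9, -∞, -18]
  [-∞, 0, -∞, -9]
  [-3, 7, 0, -4]
  [-∞, -∞, -∞, 0]
D(1):
  [0, 9, -∞, -18]
  [-∞, 0, -∞, -9]
  [-3, 7, 0, -4]
  [-∞, -∞, -∞, 0]
D(2):
  [0, 9, -∞, 0]
  [-∞, 0, -∞, -9]
  [-3, 7, 0, -2]
  [-∞, -∞, -∞, 0]
D(3):
  [0, 9, -∞, 0]
  [-∞, 0, -∞, -9]
  [-3, 7, 0, -2]
  [-∞, -∞, -∞, 0]
D(4):
  [0, 9, -∞, 0]
  [-∞, 0, -∞, -9]
  [-3, 7, 0, -2]
  [-∞, -∞, -∞, 0]
Key observation: every diagonal entry stays at the unit through all rounds, so no improving cycle exists.
Answer: CONVERGES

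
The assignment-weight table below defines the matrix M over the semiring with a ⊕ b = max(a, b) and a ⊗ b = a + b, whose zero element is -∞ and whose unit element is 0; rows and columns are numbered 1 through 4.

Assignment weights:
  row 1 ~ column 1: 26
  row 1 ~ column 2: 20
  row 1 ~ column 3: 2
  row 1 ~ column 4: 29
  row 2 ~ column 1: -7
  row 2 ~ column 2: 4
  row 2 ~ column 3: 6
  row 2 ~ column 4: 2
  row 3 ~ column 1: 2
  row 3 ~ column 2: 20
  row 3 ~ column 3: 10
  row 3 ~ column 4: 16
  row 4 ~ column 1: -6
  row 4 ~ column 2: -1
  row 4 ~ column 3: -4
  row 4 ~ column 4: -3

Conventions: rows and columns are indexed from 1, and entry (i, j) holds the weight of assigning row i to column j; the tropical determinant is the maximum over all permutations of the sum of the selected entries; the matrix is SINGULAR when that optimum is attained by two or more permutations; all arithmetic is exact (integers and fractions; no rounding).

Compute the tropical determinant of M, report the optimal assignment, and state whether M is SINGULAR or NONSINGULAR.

σ = (1, 2, 3, 4): 26 + 4 + 10 + (-3) = 37
σ = (1, 2, 4, 3): 26 + 4 + 16 + (-4) = 42
σ = (1, 3, 2, 4): 26 + 6 + 20 + (-3) = 49
σ = (1, 3, 4, 2): 26 + 6 + 16 + (-1) = 47
σ = (1, 4, 2, 3): 26 + 2 + 20 + (-4) = 44
σ = (1, 4, 3, 2): 26 + 2 + 10 + (-1) = 37
σ = (2, 1, 3, 4): 20 + (-7) + 10 + (-3) = 20
σ = (2, 1, 4, 3): 20 + (-7) + 16 + (-4) = 25
σ = (2, 3, 1, 4): 20 + 6 + 2 + (-3) = 25
σ = (2, 3, 4, 1): 20 + 6 + 16 + (-6) = 36
σ = (2, 4, 1, 3): 20 + 2 + 2 + (-4) = 20
σ = (2, 4, 3, 1): 20 + 2 + 10 + (-6) = 26
σ = (3, 1, 2, 4): 2 + (-7) + 20 + (-3) = 12
σ = (3, 1, 4, 2): 2 + (-7) + 16 + (-1) = 10
σ = (3, 2, 1, 4): 2 + 4 + 2 + (-3) = 5
σ = (3, 2, 4, 1): 2 + 4 + 16 + (-6) = 16
σ = (3, 4, 1, 2): 2 + 2 + 2 + (-1) = 5
σ = (3, 4, 2, 1): 2 + 2 + 20 + (-6) = 18
σ = (4, 1, 2, 3): 29 + (-7) + 20 + (-4) = 38
σ = (4, 1, 3, 2): 29 + (-7) + 10 + (-1) = 31
σ = (4, 2, 1, 3): 29 + 4 + 2 + (-4) = 31
σ = (4, 2, 3, 1): 29 + 4 + 10 + (-6) = 37
σ = (4, 3, 1, 2): 29 + 6 + 2 + (-1) = 36
σ = (4, 3, 2, 1): 29 + 6 + 20 + (-6) = 49
Optimal value attained by: σ = (1, 3, 2, 4).
Answer: det⊕(M) = 49; verdict: SINGULAR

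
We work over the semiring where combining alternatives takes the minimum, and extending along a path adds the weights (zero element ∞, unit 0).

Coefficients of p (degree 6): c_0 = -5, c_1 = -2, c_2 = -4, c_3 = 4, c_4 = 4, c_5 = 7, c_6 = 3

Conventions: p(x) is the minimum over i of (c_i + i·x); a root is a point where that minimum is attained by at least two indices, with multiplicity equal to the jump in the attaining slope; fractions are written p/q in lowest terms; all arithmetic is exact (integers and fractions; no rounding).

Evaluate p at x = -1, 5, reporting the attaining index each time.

p(-1) = min(-5+0·(-1)=-5, -2+1·(-1)=-3, -4+2·(-1)=-6, 4+3·(-1)=1, 4+4·(-1)=0, 7+5·(-1)=2, 3+6·(-1)=-3) = -6 (attained by i=2)
p(5) = min(-5+0·5=-5, -2+1·5=3, -4+2·5=6, 4+3·5=19, 4+4·5=24, 7+5·5=32, 3+6·5=33) = -5 (attained by i=0)
Answer: p(-1) = -6; p(5) = -5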